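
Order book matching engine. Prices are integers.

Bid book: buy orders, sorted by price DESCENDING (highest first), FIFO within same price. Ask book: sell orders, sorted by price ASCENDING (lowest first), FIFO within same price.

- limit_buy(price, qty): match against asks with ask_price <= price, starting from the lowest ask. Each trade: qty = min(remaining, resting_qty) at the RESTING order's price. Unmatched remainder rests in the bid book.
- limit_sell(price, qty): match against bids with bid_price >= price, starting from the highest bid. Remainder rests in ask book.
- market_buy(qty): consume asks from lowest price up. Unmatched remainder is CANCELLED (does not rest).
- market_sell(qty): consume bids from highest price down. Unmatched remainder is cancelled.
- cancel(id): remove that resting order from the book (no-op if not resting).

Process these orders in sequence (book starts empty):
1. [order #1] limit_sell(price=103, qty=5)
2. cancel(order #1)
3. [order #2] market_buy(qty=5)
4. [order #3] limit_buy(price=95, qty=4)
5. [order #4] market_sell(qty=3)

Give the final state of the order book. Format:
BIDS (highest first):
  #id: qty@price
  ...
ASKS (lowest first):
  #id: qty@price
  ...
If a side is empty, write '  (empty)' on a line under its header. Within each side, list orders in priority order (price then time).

After op 1 [order #1] limit_sell(price=103, qty=5): fills=none; bids=[-] asks=[#1:5@103]
After op 2 cancel(order #1): fills=none; bids=[-] asks=[-]
After op 3 [order #2] market_buy(qty=5): fills=none; bids=[-] asks=[-]
After op 4 [order #3] limit_buy(price=95, qty=4): fills=none; bids=[#3:4@95] asks=[-]
After op 5 [order #4] market_sell(qty=3): fills=#3x#4:3@95; bids=[#3:1@95] asks=[-]

Answer: BIDS (highest first):
  #3: 1@95
ASKS (lowest first):
  (empty)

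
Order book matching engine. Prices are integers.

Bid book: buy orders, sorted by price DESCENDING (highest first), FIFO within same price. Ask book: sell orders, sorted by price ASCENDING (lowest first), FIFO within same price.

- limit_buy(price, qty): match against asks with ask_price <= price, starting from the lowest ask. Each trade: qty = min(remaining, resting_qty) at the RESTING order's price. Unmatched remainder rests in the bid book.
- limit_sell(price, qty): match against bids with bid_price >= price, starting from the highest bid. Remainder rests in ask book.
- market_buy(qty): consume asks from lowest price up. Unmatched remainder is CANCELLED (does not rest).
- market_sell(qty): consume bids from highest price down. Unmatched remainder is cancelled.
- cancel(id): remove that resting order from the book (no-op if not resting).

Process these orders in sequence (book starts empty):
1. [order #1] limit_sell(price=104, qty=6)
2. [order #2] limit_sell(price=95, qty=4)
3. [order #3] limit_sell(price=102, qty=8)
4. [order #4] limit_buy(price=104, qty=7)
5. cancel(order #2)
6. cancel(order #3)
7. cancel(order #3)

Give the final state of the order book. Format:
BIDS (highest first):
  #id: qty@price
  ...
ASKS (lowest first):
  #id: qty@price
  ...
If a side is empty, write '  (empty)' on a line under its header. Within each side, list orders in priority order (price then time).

After op 1 [order #1] limit_sell(price=104, qty=6): fills=none; bids=[-] asks=[#1:6@104]
After op 2 [order #2] limit_sell(price=95, qty=4): fills=none; bids=[-] asks=[#2:4@95 #1:6@104]
After op 3 [order #3] limit_sell(price=102, qty=8): fills=none; bids=[-] asks=[#2:4@95 #3:8@102 #1:6@104]
After op 4 [order #4] limit_buy(price=104, qty=7): fills=#4x#2:4@95 #4x#3:3@102; bids=[-] asks=[#3:5@102 #1:6@104]
After op 5 cancel(order #2): fills=none; bids=[-] asks=[#3:5@102 #1:6@104]
After op 6 cancel(order #3): fills=none; bids=[-] asks=[#1:6@104]
After op 7 cancel(order #3): fills=none; bids=[-] asks=[#1:6@104]

Answer: BIDS (highest first):
  (empty)
ASKS (lowest first):
  #1: 6@104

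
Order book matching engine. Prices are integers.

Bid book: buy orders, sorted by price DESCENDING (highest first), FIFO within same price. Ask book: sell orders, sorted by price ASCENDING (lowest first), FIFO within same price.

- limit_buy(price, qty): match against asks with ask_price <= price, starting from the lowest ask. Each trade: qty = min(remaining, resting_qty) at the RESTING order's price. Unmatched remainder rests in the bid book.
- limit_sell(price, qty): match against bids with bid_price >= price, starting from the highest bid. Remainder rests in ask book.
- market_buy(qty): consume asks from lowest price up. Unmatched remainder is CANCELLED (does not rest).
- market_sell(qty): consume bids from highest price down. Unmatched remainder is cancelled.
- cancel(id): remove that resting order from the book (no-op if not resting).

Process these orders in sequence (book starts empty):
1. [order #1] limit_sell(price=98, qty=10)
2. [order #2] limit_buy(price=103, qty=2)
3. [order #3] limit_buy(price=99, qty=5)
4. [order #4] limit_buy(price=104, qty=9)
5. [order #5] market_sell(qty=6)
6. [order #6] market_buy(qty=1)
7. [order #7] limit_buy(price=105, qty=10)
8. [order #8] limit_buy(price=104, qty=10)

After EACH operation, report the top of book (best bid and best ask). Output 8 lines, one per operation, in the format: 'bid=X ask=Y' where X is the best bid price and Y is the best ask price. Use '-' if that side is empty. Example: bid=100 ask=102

Answer: bid=- ask=98
bid=- ask=98
bid=- ask=98
bid=104 ask=-
bid=- ask=-
bid=- ask=-
bid=105 ask=-
bid=105 ask=-

Derivation:
After op 1 [order #1] limit_sell(price=98, qty=10): fills=none; bids=[-] asks=[#1:10@98]
After op 2 [order #2] limit_buy(price=103, qty=2): fills=#2x#1:2@98; bids=[-] asks=[#1:8@98]
After op 3 [order #3] limit_buy(price=99, qty=5): fills=#3x#1:5@98; bids=[-] asks=[#1:3@98]
After op 4 [order #4] limit_buy(price=104, qty=9): fills=#4x#1:3@98; bids=[#4:6@104] asks=[-]
After op 5 [order #5] market_sell(qty=6): fills=#4x#5:6@104; bids=[-] asks=[-]
After op 6 [order #6] market_buy(qty=1): fills=none; bids=[-] asks=[-]
After op 7 [order #7] limit_buy(price=105, qty=10): fills=none; bids=[#7:10@105] asks=[-]
After op 8 [order #8] limit_buy(price=104, qty=10): fills=none; bids=[#7:10@105 #8:10@104] asks=[-]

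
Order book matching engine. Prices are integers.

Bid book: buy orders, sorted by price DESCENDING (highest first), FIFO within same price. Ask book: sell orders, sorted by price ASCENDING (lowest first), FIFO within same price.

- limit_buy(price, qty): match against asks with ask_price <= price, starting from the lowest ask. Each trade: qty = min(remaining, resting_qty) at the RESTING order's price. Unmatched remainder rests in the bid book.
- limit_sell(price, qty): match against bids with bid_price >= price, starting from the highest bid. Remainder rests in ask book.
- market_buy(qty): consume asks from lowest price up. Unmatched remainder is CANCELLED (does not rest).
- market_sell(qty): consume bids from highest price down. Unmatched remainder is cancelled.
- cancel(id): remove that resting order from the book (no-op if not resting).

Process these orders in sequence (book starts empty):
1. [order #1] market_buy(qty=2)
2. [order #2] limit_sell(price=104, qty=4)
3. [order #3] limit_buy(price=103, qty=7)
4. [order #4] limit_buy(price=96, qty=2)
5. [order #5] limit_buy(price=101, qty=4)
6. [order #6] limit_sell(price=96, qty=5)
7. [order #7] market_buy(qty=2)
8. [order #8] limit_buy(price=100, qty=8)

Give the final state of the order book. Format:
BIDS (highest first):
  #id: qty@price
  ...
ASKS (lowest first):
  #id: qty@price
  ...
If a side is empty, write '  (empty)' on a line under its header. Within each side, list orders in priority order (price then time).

Answer: BIDS (highest first):
  #3: 2@103
  #5: 4@101
  #8: 8@100
  #4: 2@96
ASKS (lowest first):
  #2: 2@104

Derivation:
After op 1 [order #1] market_buy(qty=2): fills=none; bids=[-] asks=[-]
After op 2 [order #2] limit_sell(price=104, qty=4): fills=none; bids=[-] asks=[#2:4@104]
After op 3 [order #3] limit_buy(price=103, qty=7): fills=none; bids=[#3:7@103] asks=[#2:4@104]
After op 4 [order #4] limit_buy(price=96, qty=2): fills=none; bids=[#3:7@103 #4:2@96] asks=[#2:4@104]
After op 5 [order #5] limit_buy(price=101, qty=4): fills=none; bids=[#3:7@103 #5:4@101 #4:2@96] asks=[#2:4@104]
After op 6 [order #6] limit_sell(price=96, qty=5): fills=#3x#6:5@103; bids=[#3:2@103 #5:4@101 #4:2@96] asks=[#2:4@104]
After op 7 [order #7] market_buy(qty=2): fills=#7x#2:2@104; bids=[#3:2@103 #5:4@101 #4:2@96] asks=[#2:2@104]
After op 8 [order #8] limit_buy(price=100, qty=8): fills=none; bids=[#3:2@103 #5:4@101 #8:8@100 #4:2@96] asks=[#2:2@104]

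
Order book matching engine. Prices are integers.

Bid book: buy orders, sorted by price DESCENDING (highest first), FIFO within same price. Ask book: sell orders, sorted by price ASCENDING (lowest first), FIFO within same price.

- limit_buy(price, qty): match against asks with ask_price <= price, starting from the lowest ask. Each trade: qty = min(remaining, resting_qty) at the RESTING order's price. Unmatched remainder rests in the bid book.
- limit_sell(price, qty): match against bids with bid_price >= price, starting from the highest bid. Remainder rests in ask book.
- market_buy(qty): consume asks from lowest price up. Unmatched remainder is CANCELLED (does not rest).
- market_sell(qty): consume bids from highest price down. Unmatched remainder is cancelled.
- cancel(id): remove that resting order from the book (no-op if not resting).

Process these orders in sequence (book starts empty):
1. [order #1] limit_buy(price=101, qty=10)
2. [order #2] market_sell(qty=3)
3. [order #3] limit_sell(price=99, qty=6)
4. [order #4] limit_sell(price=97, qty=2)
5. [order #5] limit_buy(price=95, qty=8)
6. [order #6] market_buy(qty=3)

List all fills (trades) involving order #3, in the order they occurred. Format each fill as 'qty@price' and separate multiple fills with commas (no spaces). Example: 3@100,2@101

After op 1 [order #1] limit_buy(price=101, qty=10): fills=none; bids=[#1:10@101] asks=[-]
After op 2 [order #2] market_sell(qty=3): fills=#1x#2:3@101; bids=[#1:7@101] asks=[-]
After op 3 [order #3] limit_sell(price=99, qty=6): fills=#1x#3:6@101; bids=[#1:1@101] asks=[-]
After op 4 [order #4] limit_sell(price=97, qty=2): fills=#1x#4:1@101; bids=[-] asks=[#4:1@97]
After op 5 [order #5] limit_buy(price=95, qty=8): fills=none; bids=[#5:8@95] asks=[#4:1@97]
After op 6 [order #6] market_buy(qty=3): fills=#6x#4:1@97; bids=[#5:8@95] asks=[-]

Answer: 6@101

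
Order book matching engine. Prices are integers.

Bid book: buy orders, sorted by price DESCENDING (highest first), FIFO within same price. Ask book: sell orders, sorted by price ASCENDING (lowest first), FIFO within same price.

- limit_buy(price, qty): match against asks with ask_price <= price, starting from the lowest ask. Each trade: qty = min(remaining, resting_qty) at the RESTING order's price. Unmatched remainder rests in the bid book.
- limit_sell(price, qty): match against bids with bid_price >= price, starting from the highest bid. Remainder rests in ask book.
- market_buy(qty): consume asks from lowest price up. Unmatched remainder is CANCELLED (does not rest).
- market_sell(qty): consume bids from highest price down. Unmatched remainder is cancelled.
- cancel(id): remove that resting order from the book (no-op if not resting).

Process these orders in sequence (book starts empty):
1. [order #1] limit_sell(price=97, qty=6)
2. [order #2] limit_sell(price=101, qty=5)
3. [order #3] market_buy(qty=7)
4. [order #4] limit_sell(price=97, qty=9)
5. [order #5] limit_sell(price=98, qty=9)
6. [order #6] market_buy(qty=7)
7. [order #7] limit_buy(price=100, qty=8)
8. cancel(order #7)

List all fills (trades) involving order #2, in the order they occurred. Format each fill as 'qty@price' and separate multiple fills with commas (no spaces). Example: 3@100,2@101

Answer: 1@101

Derivation:
After op 1 [order #1] limit_sell(price=97, qty=6): fills=none; bids=[-] asks=[#1:6@97]
After op 2 [order #2] limit_sell(price=101, qty=5): fills=none; bids=[-] asks=[#1:6@97 #2:5@101]
After op 3 [order #3] market_buy(qty=7): fills=#3x#1:6@97 #3x#2:1@101; bids=[-] asks=[#2:4@101]
After op 4 [order #4] limit_sell(price=97, qty=9): fills=none; bids=[-] asks=[#4:9@97 #2:4@101]
After op 5 [order #5] limit_sell(price=98, qty=9): fills=none; bids=[-] asks=[#4:9@97 #5:9@98 #2:4@101]
After op 6 [order #6] market_buy(qty=7): fills=#6x#4:7@97; bids=[-] asks=[#4:2@97 #5:9@98 #2:4@101]
After op 7 [order #7] limit_buy(price=100, qty=8): fills=#7x#4:2@97 #7x#5:6@98; bids=[-] asks=[#5:3@98 #2:4@101]
After op 8 cancel(order #7): fills=none; bids=[-] asks=[#5:3@98 #2:4@101]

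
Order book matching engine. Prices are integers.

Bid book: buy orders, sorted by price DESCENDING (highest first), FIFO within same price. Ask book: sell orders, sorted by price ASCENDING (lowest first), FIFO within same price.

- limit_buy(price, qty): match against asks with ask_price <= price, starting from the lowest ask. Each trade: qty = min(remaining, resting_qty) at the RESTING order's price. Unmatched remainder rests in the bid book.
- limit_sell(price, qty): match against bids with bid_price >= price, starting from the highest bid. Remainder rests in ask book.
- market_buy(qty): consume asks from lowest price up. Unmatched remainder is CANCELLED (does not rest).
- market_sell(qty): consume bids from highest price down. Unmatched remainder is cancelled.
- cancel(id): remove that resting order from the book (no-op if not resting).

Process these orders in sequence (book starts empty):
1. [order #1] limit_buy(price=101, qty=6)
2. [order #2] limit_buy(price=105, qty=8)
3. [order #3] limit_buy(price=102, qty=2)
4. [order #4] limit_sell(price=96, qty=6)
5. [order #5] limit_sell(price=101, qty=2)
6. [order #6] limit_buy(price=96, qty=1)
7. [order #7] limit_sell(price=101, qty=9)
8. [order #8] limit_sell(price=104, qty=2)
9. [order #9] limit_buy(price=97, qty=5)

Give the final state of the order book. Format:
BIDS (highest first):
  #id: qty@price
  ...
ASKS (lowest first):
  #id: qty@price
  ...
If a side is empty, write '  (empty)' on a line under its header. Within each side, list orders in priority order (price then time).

Answer: BIDS (highest first):
  #9: 5@97
  #6: 1@96
ASKS (lowest first):
  #7: 1@101
  #8: 2@104

Derivation:
After op 1 [order #1] limit_buy(price=101, qty=6): fills=none; bids=[#1:6@101] asks=[-]
After op 2 [order #2] limit_buy(price=105, qty=8): fills=none; bids=[#2:8@105 #1:6@101] asks=[-]
After op 3 [order #3] limit_buy(price=102, qty=2): fills=none; bids=[#2:8@105 #3:2@102 #1:6@101] asks=[-]
After op 4 [order #4] limit_sell(price=96, qty=6): fills=#2x#4:6@105; bids=[#2:2@105 #3:2@102 #1:6@101] asks=[-]
After op 5 [order #5] limit_sell(price=101, qty=2): fills=#2x#5:2@105; bids=[#3:2@102 #1:6@101] asks=[-]
After op 6 [order #6] limit_buy(price=96, qty=1): fills=none; bids=[#3:2@102 #1:6@101 #6:1@96] asks=[-]
After op 7 [order #7] limit_sell(price=101, qty=9): fills=#3x#7:2@102 #1x#7:6@101; bids=[#6:1@96] asks=[#7:1@101]
After op 8 [order #8] limit_sell(price=104, qty=2): fills=none; bids=[#6:1@96] asks=[#7:1@101 #8:2@104]
After op 9 [order #9] limit_buy(price=97, qty=5): fills=none; bids=[#9:5@97 #6:1@96] asks=[#7:1@101 #8:2@104]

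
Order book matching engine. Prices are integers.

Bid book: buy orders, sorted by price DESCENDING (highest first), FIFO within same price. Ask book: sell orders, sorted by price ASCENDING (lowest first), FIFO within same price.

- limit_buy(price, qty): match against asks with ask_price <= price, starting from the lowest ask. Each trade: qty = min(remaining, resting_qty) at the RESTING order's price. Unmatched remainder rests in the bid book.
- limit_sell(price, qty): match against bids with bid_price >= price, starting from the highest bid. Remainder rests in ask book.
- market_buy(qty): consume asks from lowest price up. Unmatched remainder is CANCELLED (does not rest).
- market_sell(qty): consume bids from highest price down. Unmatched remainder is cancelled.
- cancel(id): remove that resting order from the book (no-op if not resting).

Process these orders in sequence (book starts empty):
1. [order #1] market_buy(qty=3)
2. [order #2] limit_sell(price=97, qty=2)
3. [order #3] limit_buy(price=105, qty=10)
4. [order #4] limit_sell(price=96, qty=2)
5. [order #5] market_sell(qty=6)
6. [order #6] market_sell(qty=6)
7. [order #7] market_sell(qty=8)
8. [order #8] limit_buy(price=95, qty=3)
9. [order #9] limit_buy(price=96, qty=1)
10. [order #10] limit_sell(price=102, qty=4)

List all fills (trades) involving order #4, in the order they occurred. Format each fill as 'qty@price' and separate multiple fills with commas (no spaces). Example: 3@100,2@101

Answer: 2@105

Derivation:
After op 1 [order #1] market_buy(qty=3): fills=none; bids=[-] asks=[-]
After op 2 [order #2] limit_sell(price=97, qty=2): fills=none; bids=[-] asks=[#2:2@97]
After op 3 [order #3] limit_buy(price=105, qty=10): fills=#3x#2:2@97; bids=[#3:8@105] asks=[-]
After op 4 [order #4] limit_sell(price=96, qty=2): fills=#3x#4:2@105; bids=[#3:6@105] asks=[-]
After op 5 [order #5] market_sell(qty=6): fills=#3x#5:6@105; bids=[-] asks=[-]
After op 6 [order #6] market_sell(qty=6): fills=none; bids=[-] asks=[-]
After op 7 [order #7] market_sell(qty=8): fills=none; bids=[-] asks=[-]
After op 8 [order #8] limit_buy(price=95, qty=3): fills=none; bids=[#8:3@95] asks=[-]
After op 9 [order #9] limit_buy(price=96, qty=1): fills=none; bids=[#9:1@96 #8:3@95] asks=[-]
After op 10 [order #10] limit_sell(price=102, qty=4): fills=none; bids=[#9:1@96 #8:3@95] asks=[#10:4@102]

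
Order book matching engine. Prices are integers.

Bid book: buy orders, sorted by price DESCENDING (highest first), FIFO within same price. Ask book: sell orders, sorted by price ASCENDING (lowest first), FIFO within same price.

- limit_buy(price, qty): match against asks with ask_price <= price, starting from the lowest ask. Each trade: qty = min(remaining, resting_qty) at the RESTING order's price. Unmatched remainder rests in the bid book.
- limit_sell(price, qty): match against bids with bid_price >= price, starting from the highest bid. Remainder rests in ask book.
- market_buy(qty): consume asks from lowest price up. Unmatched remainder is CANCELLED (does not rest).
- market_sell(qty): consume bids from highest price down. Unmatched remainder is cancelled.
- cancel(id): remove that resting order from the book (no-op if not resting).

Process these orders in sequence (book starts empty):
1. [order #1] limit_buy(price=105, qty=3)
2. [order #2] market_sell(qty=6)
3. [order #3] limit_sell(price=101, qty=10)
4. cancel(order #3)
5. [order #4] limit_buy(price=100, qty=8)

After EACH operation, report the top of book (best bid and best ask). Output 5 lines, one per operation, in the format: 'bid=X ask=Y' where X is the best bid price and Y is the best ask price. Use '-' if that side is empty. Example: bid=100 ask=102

After op 1 [order #1] limit_buy(price=105, qty=3): fills=none; bids=[#1:3@105] asks=[-]
After op 2 [order #2] market_sell(qty=6): fills=#1x#2:3@105; bids=[-] asks=[-]
After op 3 [order #3] limit_sell(price=101, qty=10): fills=none; bids=[-] asks=[#3:10@101]
After op 4 cancel(order #3): fills=none; bids=[-] asks=[-]
After op 5 [order #4] limit_buy(price=100, qty=8): fills=none; bids=[#4:8@100] asks=[-]

Answer: bid=105 ask=-
bid=- ask=-
bid=- ask=101
bid=- ask=-
bid=100 ask=-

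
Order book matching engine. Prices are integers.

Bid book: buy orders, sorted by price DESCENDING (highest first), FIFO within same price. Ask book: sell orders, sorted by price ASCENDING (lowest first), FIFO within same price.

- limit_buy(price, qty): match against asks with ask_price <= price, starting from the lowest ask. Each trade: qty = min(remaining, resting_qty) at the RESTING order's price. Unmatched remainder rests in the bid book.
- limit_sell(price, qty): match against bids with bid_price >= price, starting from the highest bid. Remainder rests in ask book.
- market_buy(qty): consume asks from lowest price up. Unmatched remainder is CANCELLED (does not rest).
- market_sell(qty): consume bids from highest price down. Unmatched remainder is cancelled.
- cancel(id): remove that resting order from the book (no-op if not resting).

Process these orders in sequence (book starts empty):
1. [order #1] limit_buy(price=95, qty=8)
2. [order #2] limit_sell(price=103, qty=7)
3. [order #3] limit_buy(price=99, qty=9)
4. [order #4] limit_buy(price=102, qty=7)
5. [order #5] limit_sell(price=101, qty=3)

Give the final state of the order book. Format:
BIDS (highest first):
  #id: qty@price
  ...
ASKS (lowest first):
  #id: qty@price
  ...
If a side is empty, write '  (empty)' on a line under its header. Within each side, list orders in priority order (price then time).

After op 1 [order #1] limit_buy(price=95, qty=8): fills=none; bids=[#1:8@95] asks=[-]
After op 2 [order #2] limit_sell(price=103, qty=7): fills=none; bids=[#1:8@95] asks=[#2:7@103]
After op 3 [order #3] limit_buy(price=99, qty=9): fills=none; bids=[#3:9@99 #1:8@95] asks=[#2:7@103]
After op 4 [order #4] limit_buy(price=102, qty=7): fills=none; bids=[#4:7@102 #3:9@99 #1:8@95] asks=[#2:7@103]
After op 5 [order #5] limit_sell(price=101, qty=3): fills=#4x#5:3@102; bids=[#4:4@102 #3:9@99 #1:8@95] asks=[#2:7@103]

Answer: BIDS (highest first):
  #4: 4@102
  #3: 9@99
  #1: 8@95
ASKS (lowest first):
  #2: 7@103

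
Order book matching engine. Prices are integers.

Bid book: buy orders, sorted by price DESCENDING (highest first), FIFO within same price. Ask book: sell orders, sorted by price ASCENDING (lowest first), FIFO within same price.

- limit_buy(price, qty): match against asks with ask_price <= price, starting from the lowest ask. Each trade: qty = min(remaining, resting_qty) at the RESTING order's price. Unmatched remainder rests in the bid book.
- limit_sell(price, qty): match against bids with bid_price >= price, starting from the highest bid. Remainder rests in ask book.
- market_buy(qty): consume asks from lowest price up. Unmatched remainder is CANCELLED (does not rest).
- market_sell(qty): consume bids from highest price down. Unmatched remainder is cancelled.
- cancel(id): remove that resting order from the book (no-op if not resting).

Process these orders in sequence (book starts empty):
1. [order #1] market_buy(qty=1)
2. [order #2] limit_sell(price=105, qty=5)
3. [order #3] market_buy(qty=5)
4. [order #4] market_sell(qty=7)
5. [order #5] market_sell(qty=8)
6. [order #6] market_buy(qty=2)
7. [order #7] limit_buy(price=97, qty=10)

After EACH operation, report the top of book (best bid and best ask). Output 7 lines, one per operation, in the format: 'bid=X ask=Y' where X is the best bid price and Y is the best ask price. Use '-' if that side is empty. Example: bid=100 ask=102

After op 1 [order #1] market_buy(qty=1): fills=none; bids=[-] asks=[-]
After op 2 [order #2] limit_sell(price=105, qty=5): fills=none; bids=[-] asks=[#2:5@105]
After op 3 [order #3] market_buy(qty=5): fills=#3x#2:5@105; bids=[-] asks=[-]
After op 4 [order #4] market_sell(qty=7): fills=none; bids=[-] asks=[-]
After op 5 [order #5] market_sell(qty=8): fills=none; bids=[-] asks=[-]
After op 6 [order #6] market_buy(qty=2): fills=none; bids=[-] asks=[-]
After op 7 [order #7] limit_buy(price=97, qty=10): fills=none; bids=[#7:10@97] asks=[-]

Answer: bid=- ask=-
bid=- ask=105
bid=- ask=-
bid=- ask=-
bid=- ask=-
bid=- ask=-
bid=97 ask=-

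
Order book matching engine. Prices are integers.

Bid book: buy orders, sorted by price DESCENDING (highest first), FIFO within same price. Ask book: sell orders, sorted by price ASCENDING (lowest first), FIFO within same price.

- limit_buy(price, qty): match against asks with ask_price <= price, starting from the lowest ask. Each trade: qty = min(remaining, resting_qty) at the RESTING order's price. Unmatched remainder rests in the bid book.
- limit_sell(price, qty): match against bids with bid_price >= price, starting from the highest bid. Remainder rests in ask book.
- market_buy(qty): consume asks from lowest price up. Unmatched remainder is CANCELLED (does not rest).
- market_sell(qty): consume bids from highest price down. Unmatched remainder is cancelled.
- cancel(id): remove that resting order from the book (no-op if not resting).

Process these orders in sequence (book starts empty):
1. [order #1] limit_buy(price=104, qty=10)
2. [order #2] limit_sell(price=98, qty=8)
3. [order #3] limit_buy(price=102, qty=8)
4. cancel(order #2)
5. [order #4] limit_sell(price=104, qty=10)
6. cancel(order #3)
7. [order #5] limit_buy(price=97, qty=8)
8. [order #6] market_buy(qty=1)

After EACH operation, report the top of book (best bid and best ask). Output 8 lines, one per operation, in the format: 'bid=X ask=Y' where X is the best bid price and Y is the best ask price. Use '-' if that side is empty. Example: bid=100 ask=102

Answer: bid=104 ask=-
bid=104 ask=-
bid=104 ask=-
bid=104 ask=-
bid=102 ask=104
bid=- ask=104
bid=97 ask=104
bid=97 ask=104

Derivation:
After op 1 [order #1] limit_buy(price=104, qty=10): fills=none; bids=[#1:10@104] asks=[-]
After op 2 [order #2] limit_sell(price=98, qty=8): fills=#1x#2:8@104; bids=[#1:2@104] asks=[-]
After op 3 [order #3] limit_buy(price=102, qty=8): fills=none; bids=[#1:2@104 #3:8@102] asks=[-]
After op 4 cancel(order #2): fills=none; bids=[#1:2@104 #3:8@102] asks=[-]
After op 5 [order #4] limit_sell(price=104, qty=10): fills=#1x#4:2@104; bids=[#3:8@102] asks=[#4:8@104]
After op 6 cancel(order #3): fills=none; bids=[-] asks=[#4:8@104]
After op 7 [order #5] limit_buy(price=97, qty=8): fills=none; bids=[#5:8@97] asks=[#4:8@104]
After op 8 [order #6] market_buy(qty=1): fills=#6x#4:1@104; bids=[#5:8@97] asks=[#4:7@104]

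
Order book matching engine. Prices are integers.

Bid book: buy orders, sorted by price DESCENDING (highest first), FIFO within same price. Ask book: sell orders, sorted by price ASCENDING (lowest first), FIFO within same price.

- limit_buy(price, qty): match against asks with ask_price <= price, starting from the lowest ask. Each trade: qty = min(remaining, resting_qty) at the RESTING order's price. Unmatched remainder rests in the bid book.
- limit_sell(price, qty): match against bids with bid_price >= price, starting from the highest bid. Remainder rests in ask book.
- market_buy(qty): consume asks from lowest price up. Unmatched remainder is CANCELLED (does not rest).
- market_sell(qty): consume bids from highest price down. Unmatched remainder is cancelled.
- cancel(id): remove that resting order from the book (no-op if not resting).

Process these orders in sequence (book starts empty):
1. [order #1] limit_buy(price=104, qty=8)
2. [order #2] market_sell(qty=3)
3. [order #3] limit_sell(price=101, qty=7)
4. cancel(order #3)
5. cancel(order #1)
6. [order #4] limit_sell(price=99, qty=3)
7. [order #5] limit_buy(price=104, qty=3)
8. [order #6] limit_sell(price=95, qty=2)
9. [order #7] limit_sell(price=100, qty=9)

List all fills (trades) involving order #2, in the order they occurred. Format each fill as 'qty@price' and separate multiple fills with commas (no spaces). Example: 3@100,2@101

After op 1 [order #1] limit_buy(price=104, qty=8): fills=none; bids=[#1:8@104] asks=[-]
After op 2 [order #2] market_sell(qty=3): fills=#1x#2:3@104; bids=[#1:5@104] asks=[-]
After op 3 [order #3] limit_sell(price=101, qty=7): fills=#1x#3:5@104; bids=[-] asks=[#3:2@101]
After op 4 cancel(order #3): fills=none; bids=[-] asks=[-]
After op 5 cancel(order #1): fills=none; bids=[-] asks=[-]
After op 6 [order #4] limit_sell(price=99, qty=3): fills=none; bids=[-] asks=[#4:3@99]
After op 7 [order #5] limit_buy(price=104, qty=3): fills=#5x#4:3@99; bids=[-] asks=[-]
After op 8 [order #6] limit_sell(price=95, qty=2): fills=none; bids=[-] asks=[#6:2@95]
After op 9 [order #7] limit_sell(price=100, qty=9): fills=none; bids=[-] asks=[#6:2@95 #7:9@100]

Answer: 3@104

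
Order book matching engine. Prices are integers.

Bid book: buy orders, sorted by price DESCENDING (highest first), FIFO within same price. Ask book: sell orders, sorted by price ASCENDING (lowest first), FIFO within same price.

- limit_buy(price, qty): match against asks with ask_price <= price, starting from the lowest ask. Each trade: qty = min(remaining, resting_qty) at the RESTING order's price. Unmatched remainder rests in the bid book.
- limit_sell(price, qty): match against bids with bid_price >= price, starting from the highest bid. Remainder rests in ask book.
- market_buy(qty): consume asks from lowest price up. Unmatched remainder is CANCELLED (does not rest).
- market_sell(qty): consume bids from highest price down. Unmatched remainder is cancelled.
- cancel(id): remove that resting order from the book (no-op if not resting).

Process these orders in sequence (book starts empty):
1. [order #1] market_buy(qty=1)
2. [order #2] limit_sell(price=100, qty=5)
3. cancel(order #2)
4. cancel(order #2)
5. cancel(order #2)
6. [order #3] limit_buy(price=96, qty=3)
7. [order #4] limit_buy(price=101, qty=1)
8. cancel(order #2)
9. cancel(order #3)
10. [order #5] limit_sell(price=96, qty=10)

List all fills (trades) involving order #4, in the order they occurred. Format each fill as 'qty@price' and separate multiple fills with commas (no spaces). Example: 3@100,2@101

After op 1 [order #1] market_buy(qty=1): fills=none; bids=[-] asks=[-]
After op 2 [order #2] limit_sell(price=100, qty=5): fills=none; bids=[-] asks=[#2:5@100]
After op 3 cancel(order #2): fills=none; bids=[-] asks=[-]
After op 4 cancel(order #2): fills=none; bids=[-] asks=[-]
After op 5 cancel(order #2): fills=none; bids=[-] asks=[-]
After op 6 [order #3] limit_buy(price=96, qty=3): fills=none; bids=[#3:3@96] asks=[-]
After op 7 [order #4] limit_buy(price=101, qty=1): fills=none; bids=[#4:1@101 #3:3@96] asks=[-]
After op 8 cancel(order #2): fills=none; bids=[#4:1@101 #3:3@96] asks=[-]
After op 9 cancel(order #3): fills=none; bids=[#4:1@101] asks=[-]
After op 10 [order #5] limit_sell(price=96, qty=10): fills=#4x#5:1@101; bids=[-] asks=[#5:9@96]

Answer: 1@101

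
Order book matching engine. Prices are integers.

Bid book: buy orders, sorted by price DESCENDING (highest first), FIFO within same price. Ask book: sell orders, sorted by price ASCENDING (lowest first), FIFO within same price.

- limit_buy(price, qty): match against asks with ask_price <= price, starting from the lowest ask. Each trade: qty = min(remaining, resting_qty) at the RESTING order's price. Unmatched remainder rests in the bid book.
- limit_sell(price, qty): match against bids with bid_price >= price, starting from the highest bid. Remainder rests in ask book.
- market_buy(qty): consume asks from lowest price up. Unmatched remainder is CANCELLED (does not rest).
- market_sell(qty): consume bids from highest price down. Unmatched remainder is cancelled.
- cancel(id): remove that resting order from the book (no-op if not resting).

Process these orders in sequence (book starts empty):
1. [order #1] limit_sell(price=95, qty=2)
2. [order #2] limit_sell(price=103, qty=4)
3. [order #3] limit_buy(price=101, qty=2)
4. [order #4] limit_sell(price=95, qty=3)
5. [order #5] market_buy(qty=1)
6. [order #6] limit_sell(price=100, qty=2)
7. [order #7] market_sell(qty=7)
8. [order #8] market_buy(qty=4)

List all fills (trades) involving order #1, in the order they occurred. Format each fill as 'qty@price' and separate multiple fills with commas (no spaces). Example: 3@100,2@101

Answer: 2@95

Derivation:
After op 1 [order #1] limit_sell(price=95, qty=2): fills=none; bids=[-] asks=[#1:2@95]
After op 2 [order #2] limit_sell(price=103, qty=4): fills=none; bids=[-] asks=[#1:2@95 #2:4@103]
After op 3 [order #3] limit_buy(price=101, qty=2): fills=#3x#1:2@95; bids=[-] asks=[#2:4@103]
After op 4 [order #4] limit_sell(price=95, qty=3): fills=none; bids=[-] asks=[#4:3@95 #2:4@103]
After op 5 [order #5] market_buy(qty=1): fills=#5x#4:1@95; bids=[-] asks=[#4:2@95 #2:4@103]
After op 6 [order #6] limit_sell(price=100, qty=2): fills=none; bids=[-] asks=[#4:2@95 #6:2@100 #2:4@103]
After op 7 [order #7] market_sell(qty=7): fills=none; bids=[-] asks=[#4:2@95 #6:2@100 #2:4@103]
After op 8 [order #8] market_buy(qty=4): fills=#8x#4:2@95 #8x#6:2@100; bids=[-] asks=[#2:4@103]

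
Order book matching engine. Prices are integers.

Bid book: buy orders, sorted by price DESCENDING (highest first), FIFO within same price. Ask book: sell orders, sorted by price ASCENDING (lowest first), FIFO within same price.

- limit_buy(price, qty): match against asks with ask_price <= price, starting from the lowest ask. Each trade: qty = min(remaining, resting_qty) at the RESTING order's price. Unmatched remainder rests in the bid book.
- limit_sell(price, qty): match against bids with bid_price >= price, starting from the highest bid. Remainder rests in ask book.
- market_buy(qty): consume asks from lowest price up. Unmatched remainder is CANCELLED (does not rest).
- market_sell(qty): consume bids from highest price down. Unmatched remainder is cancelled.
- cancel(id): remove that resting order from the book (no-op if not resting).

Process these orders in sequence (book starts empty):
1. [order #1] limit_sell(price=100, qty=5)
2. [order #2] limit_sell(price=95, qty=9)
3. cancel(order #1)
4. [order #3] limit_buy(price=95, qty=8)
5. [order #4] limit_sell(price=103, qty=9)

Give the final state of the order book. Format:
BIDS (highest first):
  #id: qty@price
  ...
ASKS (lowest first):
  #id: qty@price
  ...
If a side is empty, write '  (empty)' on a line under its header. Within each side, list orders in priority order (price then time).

Answer: BIDS (highest first):
  (empty)
ASKS (lowest first):
  #2: 1@95
  #4: 9@103

Derivation:
After op 1 [order #1] limit_sell(price=100, qty=5): fills=none; bids=[-] asks=[#1:5@100]
After op 2 [order #2] limit_sell(price=95, qty=9): fills=none; bids=[-] asks=[#2:9@95 #1:5@100]
After op 3 cancel(order #1): fills=none; bids=[-] asks=[#2:9@95]
After op 4 [order #3] limit_buy(price=95, qty=8): fills=#3x#2:8@95; bids=[-] asks=[#2:1@95]
After op 5 [order #4] limit_sell(price=103, qty=9): fills=none; bids=[-] asks=[#2:1@95 #4:9@103]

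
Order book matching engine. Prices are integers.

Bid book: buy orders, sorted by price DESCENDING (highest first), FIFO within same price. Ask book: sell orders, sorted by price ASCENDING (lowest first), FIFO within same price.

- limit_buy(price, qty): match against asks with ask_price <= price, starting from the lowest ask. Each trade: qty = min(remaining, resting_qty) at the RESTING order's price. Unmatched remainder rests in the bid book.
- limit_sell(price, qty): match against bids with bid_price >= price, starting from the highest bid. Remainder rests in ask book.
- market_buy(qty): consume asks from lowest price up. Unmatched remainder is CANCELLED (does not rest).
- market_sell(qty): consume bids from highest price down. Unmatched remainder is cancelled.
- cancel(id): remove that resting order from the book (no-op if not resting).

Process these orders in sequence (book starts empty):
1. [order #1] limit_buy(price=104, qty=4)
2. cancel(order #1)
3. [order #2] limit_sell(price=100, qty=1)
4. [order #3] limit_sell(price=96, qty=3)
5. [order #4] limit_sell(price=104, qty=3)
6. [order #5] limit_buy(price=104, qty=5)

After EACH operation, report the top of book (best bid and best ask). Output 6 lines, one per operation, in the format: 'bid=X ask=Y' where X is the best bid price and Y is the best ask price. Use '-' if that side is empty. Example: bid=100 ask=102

Answer: bid=104 ask=-
bid=- ask=-
bid=- ask=100
bid=- ask=96
bid=- ask=96
bid=- ask=104

Derivation:
After op 1 [order #1] limit_buy(price=104, qty=4): fills=none; bids=[#1:4@104] asks=[-]
After op 2 cancel(order #1): fills=none; bids=[-] asks=[-]
After op 3 [order #2] limit_sell(price=100, qty=1): fills=none; bids=[-] asks=[#2:1@100]
After op 4 [order #3] limit_sell(price=96, qty=3): fills=none; bids=[-] asks=[#3:3@96 #2:1@100]
After op 5 [order #4] limit_sell(price=104, qty=3): fills=none; bids=[-] asks=[#3:3@96 #2:1@100 #4:3@104]
After op 6 [order #5] limit_buy(price=104, qty=5): fills=#5x#3:3@96 #5x#2:1@100 #5x#4:1@104; bids=[-] asks=[#4:2@104]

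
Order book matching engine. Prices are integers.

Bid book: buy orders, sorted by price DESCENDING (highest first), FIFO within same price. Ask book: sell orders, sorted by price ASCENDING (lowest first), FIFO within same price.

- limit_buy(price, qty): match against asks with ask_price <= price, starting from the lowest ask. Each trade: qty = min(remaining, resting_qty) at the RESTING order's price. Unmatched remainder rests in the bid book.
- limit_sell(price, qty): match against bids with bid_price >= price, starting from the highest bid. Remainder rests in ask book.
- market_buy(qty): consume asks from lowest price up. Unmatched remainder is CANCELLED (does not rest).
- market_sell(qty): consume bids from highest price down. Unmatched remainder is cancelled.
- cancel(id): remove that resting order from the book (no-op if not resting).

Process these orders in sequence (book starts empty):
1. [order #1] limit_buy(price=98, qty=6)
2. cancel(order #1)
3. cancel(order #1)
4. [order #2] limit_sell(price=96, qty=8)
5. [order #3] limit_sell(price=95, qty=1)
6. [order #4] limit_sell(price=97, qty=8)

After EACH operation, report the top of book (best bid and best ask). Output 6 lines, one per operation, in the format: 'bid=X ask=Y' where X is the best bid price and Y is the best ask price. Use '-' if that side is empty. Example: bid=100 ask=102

Answer: bid=98 ask=-
bid=- ask=-
bid=- ask=-
bid=- ask=96
bid=- ask=95
bid=- ask=95

Derivation:
After op 1 [order #1] limit_buy(price=98, qty=6): fills=none; bids=[#1:6@98] asks=[-]
After op 2 cancel(order #1): fills=none; bids=[-] asks=[-]
After op 3 cancel(order #1): fills=none; bids=[-] asks=[-]
After op 4 [order #2] limit_sell(price=96, qty=8): fills=none; bids=[-] asks=[#2:8@96]
After op 5 [order #3] limit_sell(price=95, qty=1): fills=none; bids=[-] asks=[#3:1@95 #2:8@96]
After op 6 [order #4] limit_sell(price=97, qty=8): fills=none; bids=[-] asks=[#3:1@95 #2:8@96 #4:8@97]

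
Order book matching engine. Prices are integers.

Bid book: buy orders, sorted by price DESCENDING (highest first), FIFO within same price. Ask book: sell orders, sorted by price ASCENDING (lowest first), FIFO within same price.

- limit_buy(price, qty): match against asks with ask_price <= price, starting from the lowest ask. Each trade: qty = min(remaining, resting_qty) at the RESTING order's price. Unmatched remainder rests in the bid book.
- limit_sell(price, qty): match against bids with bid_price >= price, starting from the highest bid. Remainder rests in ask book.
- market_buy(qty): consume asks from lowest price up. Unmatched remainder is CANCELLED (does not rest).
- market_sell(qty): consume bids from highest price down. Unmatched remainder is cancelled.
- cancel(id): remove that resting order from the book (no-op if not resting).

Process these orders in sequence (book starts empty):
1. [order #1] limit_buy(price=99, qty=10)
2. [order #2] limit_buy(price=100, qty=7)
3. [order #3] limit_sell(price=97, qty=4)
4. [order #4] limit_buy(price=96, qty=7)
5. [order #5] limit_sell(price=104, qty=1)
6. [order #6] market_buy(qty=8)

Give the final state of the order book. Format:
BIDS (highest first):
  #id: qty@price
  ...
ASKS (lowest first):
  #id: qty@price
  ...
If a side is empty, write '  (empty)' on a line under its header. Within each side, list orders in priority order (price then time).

Answer: BIDS (highest first):
  #2: 3@100
  #1: 10@99
  #4: 7@96
ASKS (lowest first):
  (empty)

Derivation:
After op 1 [order #1] limit_buy(price=99, qty=10): fills=none; bids=[#1:10@99] asks=[-]
After op 2 [order #2] limit_buy(price=100, qty=7): fills=none; bids=[#2:7@100 #1:10@99] asks=[-]
After op 3 [order #3] limit_sell(price=97, qty=4): fills=#2x#3:4@100; bids=[#2:3@100 #1:10@99] asks=[-]
After op 4 [order #4] limit_buy(price=96, qty=7): fills=none; bids=[#2:3@100 #1:10@99 #4:7@96] asks=[-]
After op 5 [order #5] limit_sell(price=104, qty=1): fills=none; bids=[#2:3@100 #1:10@99 #4:7@96] asks=[#5:1@104]
After op 6 [order #6] market_buy(qty=8): fills=#6x#5:1@104; bids=[#2:3@100 #1:10@99 #4:7@96] asks=[-]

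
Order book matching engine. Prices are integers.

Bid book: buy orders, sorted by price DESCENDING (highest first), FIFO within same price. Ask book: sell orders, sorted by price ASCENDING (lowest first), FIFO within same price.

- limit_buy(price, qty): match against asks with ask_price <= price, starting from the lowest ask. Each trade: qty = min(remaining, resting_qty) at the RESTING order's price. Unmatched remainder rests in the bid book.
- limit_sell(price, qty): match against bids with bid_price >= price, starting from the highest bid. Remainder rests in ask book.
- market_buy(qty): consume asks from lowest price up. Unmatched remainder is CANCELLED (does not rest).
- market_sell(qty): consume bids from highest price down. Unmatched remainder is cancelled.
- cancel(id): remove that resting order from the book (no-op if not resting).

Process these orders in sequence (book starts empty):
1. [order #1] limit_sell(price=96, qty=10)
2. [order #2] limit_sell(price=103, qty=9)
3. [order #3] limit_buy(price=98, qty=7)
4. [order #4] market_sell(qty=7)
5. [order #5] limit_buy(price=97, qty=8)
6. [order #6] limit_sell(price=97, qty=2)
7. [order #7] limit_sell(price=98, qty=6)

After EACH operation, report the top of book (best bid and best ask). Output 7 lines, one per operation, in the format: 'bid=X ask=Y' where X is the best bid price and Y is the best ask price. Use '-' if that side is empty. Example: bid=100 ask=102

Answer: bid=- ask=96
bid=- ask=96
bid=- ask=96
bid=- ask=96
bid=97 ask=103
bid=97 ask=103
bid=97 ask=98

Derivation:
After op 1 [order #1] limit_sell(price=96, qty=10): fills=none; bids=[-] asks=[#1:10@96]
After op 2 [order #2] limit_sell(price=103, qty=9): fills=none; bids=[-] asks=[#1:10@96 #2:9@103]
After op 3 [order #3] limit_buy(price=98, qty=7): fills=#3x#1:7@96; bids=[-] asks=[#1:3@96 #2:9@103]
After op 4 [order #4] market_sell(qty=7): fills=none; bids=[-] asks=[#1:3@96 #2:9@103]
After op 5 [order #5] limit_buy(price=97, qty=8): fills=#5x#1:3@96; bids=[#5:5@97] asks=[#2:9@103]
After op 6 [order #6] limit_sell(price=97, qty=2): fills=#5x#6:2@97; bids=[#5:3@97] asks=[#2:9@103]
After op 7 [order #7] limit_sell(price=98, qty=6): fills=none; bids=[#5:3@97] asks=[#7:6@98 #2:9@103]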